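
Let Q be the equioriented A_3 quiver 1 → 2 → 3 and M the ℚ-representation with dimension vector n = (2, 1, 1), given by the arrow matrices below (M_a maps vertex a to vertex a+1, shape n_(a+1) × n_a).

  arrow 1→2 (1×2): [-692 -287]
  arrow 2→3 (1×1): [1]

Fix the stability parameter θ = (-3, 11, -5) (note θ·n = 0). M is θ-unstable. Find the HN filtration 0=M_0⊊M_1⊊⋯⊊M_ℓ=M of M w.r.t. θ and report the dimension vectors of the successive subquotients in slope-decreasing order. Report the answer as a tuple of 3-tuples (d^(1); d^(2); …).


Interval decomposition of M: I[1,1], I[1,3].
HN type (ℓ=2): μ^(1)=3; μ^(2)=-3

((0, 1, 1); (2, 0, 0))


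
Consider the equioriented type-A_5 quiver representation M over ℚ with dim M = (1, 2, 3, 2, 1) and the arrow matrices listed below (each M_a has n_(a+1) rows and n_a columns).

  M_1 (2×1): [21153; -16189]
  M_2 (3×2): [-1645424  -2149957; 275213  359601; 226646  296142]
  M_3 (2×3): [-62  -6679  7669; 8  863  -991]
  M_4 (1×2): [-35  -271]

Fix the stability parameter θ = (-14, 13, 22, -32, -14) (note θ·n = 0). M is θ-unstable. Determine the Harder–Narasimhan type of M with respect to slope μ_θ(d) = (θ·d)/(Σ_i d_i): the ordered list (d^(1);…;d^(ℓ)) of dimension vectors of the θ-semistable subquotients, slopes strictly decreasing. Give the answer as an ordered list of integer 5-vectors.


Via rank(M_{q-1}∘⋯∘M_p): M ≅ I[1,5], I[2,4], I[3,3].
μ_θ-semistable layers: μ^(1)=22; μ^(2)=1; μ^(3)=-11/4; μ^(4)=-14

((0, 0, 1, 0, 0); (0, 1, 1, 1, 0); (0, 1, 1, 1, 1); (1, 0, 0, 0, 0))


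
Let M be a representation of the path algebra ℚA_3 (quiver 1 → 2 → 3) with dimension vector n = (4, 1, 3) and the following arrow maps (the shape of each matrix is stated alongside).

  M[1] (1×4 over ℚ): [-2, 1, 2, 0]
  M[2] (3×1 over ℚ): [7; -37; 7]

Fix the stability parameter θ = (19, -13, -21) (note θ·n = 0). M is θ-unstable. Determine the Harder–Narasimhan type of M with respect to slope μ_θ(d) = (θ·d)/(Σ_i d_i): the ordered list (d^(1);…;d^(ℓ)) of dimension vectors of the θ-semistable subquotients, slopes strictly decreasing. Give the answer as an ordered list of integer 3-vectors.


Barcode: M ≅ I[1,1]^3, I[1,3], I[3,3]^2. HN layers by μ_θ (3 steps, strictly decreasing):
  μ^(1)=19; μ^(2)=-5; μ^(3)=-21

((3, 0, 0); (1, 1, 1); (0, 0, 2))


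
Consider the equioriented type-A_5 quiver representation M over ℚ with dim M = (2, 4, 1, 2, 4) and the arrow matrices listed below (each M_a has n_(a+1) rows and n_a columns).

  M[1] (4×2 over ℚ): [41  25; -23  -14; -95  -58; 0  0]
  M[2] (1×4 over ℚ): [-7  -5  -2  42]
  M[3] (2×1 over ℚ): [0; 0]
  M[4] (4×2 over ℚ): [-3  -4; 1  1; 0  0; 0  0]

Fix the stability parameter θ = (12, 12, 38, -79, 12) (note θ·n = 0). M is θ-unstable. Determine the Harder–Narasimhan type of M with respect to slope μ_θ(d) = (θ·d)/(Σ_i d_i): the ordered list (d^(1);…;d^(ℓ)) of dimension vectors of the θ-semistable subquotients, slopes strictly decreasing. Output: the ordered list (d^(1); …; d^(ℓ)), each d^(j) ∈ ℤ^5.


Interval decomposition of M: I[1,2], I[1,3], I[2,2]^2, I[4,5]^2, I[5,5]^2.
HN type (ℓ=3): μ^(1)=38; μ^(2)=12; μ^(3)=-79

((0, 0, 1, 0, 0); (2, 4, 0, 0, 4); (0, 0, 0, 2, 0))


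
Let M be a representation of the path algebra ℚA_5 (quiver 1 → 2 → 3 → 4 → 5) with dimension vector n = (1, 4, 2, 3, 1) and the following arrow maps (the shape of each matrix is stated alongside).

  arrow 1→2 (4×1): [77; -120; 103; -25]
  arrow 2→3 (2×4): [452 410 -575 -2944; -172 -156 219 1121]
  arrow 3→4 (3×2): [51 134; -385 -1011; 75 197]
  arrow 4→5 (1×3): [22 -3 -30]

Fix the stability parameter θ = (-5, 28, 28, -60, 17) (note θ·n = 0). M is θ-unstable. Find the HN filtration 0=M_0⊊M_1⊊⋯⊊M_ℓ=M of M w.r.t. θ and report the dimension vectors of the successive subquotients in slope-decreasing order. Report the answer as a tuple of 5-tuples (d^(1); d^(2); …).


Via rank(M_{q-1}∘⋯∘M_p): M ≅ I[1,5], I[2,2]^2, I[2,4], I[4,4].
μ_θ-semistable layers: μ^(1)=28; μ^(2)=17; μ^(3)=-4/3; μ^(4)=-5; μ^(5)=-60

((0, 2, 0, 0, 0); (0, 0, 0, 0, 1); (0, 2, 2, 2, 0); (1, 0, 0, 0, 0); (0, 0, 0, 1, 0))


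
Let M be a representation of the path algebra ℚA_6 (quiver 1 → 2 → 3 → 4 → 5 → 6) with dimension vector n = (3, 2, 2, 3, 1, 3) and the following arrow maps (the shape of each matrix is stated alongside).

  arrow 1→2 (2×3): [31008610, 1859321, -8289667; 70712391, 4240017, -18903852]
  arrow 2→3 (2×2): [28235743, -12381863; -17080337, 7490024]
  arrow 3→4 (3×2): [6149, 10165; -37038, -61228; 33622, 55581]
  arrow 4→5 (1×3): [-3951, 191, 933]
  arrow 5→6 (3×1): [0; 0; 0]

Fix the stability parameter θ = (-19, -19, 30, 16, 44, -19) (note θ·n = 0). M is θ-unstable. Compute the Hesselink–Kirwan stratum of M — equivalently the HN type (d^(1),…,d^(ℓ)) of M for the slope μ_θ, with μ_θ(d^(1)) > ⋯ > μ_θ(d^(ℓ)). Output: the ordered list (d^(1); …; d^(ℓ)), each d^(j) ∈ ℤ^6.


Interval decomposition of M: I[1,1], I[1,4], I[1,5], I[4,4], I[6,6]^3.
HN type (ℓ=4): μ^(1)=44; μ^(2)=23; μ^(3)=16; μ^(4)=-19

((0, 0, 0, 0, 1, 0); (0, 0, 2, 2, 0, 0); (0, 0, 0, 1, 0, 0); (3, 2, 0, 0, 0, 3))


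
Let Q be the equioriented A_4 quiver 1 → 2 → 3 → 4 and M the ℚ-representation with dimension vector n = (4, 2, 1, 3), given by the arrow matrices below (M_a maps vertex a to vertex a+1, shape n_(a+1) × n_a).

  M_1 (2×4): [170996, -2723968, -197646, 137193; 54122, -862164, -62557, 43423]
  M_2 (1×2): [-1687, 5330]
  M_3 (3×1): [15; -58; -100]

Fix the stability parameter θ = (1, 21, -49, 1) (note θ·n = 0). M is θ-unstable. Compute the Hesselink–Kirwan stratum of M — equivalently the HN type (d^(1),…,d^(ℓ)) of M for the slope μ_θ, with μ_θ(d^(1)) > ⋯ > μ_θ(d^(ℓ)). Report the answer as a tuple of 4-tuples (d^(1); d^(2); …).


Barcode: M ≅ I[1,1]^2, I[1,2], I[1,4], I[4,4]^2. HN layers by μ_θ (3 steps, strictly decreasing):
  μ^(1)=21; μ^(2)=1; μ^(3)=-9

((0, 1, 0, 0); (3, 0, 0, 3); (1, 1, 1, 0))


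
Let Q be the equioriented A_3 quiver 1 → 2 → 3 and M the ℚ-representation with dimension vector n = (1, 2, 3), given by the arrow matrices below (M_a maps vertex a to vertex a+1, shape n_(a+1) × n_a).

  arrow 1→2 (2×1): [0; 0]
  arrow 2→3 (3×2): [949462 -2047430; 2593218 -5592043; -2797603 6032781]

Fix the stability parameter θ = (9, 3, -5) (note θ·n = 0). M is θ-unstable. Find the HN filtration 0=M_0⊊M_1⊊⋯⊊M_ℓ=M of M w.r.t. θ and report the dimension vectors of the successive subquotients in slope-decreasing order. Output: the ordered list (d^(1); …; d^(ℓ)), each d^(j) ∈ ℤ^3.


Via rank(M_{q-1}∘⋯∘M_p): M ≅ I[1,1], I[2,3]^2, I[3,3].
μ_θ-semistable layers: μ^(1)=9; μ^(2)=-1; μ^(3)=-5

((1, 0, 0); (0, 2, 2); (0, 0, 1))


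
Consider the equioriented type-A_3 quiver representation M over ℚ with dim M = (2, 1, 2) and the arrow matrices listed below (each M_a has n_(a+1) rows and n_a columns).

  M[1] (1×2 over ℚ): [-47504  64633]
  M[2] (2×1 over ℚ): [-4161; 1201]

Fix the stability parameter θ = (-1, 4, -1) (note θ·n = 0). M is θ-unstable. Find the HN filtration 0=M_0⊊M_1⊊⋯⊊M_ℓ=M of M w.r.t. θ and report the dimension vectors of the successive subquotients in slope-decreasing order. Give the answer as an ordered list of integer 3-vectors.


Barcode: M ≅ I[1,1], I[1,3], I[3,3]. HN layers by μ_θ (2 steps, strictly decreasing):
  μ^(1)=3/2; μ^(2)=-1

((0, 1, 1); (2, 0, 1))


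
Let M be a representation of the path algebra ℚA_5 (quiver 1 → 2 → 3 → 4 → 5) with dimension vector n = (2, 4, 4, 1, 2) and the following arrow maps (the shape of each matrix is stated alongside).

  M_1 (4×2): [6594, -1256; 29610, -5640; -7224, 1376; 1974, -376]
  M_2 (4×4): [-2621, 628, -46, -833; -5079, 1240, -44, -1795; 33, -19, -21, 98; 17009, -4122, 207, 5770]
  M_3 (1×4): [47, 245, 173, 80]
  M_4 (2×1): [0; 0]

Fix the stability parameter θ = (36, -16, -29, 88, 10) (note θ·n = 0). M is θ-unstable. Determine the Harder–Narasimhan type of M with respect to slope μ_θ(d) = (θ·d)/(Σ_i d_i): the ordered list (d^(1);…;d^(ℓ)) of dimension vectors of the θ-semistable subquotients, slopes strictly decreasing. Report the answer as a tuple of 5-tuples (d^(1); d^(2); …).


Via rank(M_{q-1}∘⋯∘M_p): M ≅ I[1,1], I[1,3], I[2,3]^2, I[2,4], I[5,5]^2.
μ_θ-semistable layers: μ^(1)=88; μ^(2)=36; μ^(3)=10; μ^(4)=-3; μ^(5)=-45/2

((0, 0, 0, 1, 0); (1, 0, 0, 0, 0); (0, 0, 0, 0, 2); (1, 1, 1, 0, 0); (0, 3, 3, 0, 0))


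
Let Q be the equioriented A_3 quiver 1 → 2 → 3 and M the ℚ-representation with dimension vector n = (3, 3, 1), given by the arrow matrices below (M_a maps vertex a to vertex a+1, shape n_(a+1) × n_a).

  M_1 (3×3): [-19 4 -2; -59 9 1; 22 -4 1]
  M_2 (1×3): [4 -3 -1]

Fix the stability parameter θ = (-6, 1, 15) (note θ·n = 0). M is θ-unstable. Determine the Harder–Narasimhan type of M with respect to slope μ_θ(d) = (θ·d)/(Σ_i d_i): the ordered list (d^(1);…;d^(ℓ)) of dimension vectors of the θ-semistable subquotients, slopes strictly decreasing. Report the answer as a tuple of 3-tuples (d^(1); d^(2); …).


Via rank(M_{q-1}∘⋯∘M_p): M ≅ I[1,2]^2, I[1,3].
μ_θ-semistable layers: μ^(1)=15; μ^(2)=1; μ^(3)=-6

((0, 0, 1); (0, 3, 0); (3, 0, 0))


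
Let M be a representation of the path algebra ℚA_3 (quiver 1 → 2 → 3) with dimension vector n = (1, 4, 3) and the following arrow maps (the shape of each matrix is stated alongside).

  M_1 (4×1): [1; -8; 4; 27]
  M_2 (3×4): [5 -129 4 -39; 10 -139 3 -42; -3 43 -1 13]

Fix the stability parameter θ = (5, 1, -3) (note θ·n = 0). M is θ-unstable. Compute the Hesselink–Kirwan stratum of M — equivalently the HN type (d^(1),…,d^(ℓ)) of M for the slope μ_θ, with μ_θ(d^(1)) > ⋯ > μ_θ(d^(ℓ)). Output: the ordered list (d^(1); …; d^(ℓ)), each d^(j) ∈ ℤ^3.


Interval decomposition of M: I[1,2], I[2,3]^3.
HN type (ℓ=2): μ^(1)=3; μ^(2)=-1

((1, 1, 0); (0, 3, 3))


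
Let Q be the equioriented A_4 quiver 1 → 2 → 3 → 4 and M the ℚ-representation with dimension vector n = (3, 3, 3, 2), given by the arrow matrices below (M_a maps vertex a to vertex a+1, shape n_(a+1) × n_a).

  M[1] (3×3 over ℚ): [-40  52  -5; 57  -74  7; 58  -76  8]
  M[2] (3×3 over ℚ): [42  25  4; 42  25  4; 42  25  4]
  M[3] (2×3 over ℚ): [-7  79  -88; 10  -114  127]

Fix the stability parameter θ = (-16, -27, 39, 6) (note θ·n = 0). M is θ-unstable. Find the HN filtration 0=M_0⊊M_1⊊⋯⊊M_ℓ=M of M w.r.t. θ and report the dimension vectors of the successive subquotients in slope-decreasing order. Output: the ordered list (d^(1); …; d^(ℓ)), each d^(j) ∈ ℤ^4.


Barcode: M ≅ I[1,1], I[1,2], I[1,4], I[2,2], I[3,3], I[3,4]. HN layers by μ_θ (5 steps, strictly decreasing):
  μ^(1)=39; μ^(2)=45/2; μ^(3)=-16; μ^(4)=-43/2; μ^(5)=-27

((0, 0, 1, 0); (0, 0, 2, 2); (1, 0, 0, 0); (2, 2, 0, 0); (0, 1, 0, 0))


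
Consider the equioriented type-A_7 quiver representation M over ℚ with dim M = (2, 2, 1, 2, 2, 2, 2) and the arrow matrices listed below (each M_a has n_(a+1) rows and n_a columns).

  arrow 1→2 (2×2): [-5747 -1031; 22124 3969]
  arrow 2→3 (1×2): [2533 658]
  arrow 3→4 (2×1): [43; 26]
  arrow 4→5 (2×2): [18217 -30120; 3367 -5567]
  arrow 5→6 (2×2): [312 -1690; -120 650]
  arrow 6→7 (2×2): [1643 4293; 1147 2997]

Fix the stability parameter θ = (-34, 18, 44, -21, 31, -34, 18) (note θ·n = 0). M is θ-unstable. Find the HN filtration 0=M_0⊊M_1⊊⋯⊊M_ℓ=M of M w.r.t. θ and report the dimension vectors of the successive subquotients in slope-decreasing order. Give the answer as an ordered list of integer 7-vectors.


Barcode: M ≅ I[1,2], I[1,7], I[4,5], I[6,6], I[7,7]. HN layers by μ_θ (5 steps, strictly decreasing):
  μ^(1)=31; μ^(2)=18; μ^(3)=38/5; μ^(4)=-21; μ^(5)=-34

((0, 0, 0, 0, 1, 0, 0); (0, 1, 0, 0, 0, 0, 2); (0, 1, 1, 1, 1, 1, 0); (0, 0, 0, 1, 0, 0, 0); (2, 0, 0, 0, 0, 1, 0))


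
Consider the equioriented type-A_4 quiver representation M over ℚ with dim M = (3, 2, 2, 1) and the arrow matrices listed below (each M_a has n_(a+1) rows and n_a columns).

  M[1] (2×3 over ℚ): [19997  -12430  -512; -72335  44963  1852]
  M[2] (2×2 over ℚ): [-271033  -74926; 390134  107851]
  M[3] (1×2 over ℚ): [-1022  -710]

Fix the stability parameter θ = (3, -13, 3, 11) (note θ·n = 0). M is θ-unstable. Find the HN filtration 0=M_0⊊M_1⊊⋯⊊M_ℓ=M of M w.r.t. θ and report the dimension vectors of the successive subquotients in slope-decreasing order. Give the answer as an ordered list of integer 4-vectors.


Barcode: M ≅ I[1,1], I[1,3], I[1,4]. HN layers by μ_θ (3 steps, strictly decreasing):
  μ^(1)=11; μ^(2)=3; μ^(3)=-5

((0, 0, 0, 1); (1, 0, 2, 0); (2, 2, 0, 0))


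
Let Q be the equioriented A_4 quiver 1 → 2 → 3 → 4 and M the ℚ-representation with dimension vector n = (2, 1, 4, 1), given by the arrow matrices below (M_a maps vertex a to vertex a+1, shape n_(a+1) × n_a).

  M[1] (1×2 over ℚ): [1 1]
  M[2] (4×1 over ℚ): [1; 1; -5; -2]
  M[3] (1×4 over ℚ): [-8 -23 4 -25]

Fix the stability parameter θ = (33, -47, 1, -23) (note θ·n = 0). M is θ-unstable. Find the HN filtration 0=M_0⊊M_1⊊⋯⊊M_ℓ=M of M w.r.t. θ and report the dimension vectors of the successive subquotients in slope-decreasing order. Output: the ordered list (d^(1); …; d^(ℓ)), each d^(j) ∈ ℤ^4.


Barcode: M ≅ I[1,1], I[1,4], I[3,3]^3. HN layers by μ_θ (3 steps, strictly decreasing):
  μ^(1)=33; μ^(2)=1; μ^(3)=-9

((1, 0, 0, 0); (0, 0, 3, 0); (1, 1, 1, 1))


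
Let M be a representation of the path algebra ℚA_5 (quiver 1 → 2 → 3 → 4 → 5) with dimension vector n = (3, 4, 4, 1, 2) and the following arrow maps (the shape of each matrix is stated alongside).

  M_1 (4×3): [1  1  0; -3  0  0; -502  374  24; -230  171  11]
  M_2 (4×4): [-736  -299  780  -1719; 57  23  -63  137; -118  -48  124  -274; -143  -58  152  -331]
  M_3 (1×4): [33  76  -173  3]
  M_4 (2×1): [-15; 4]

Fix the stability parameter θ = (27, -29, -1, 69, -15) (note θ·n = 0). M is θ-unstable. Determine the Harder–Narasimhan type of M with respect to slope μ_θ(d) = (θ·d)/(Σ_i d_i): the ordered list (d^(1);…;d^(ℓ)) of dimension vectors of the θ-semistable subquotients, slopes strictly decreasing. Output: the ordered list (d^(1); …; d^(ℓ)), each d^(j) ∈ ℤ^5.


Interval decomposition of M: I[1,3]^2, I[1,5], I[2,3], I[5,5].
HN type (ℓ=4): μ^(1)=27; μ^(2)=-1; μ^(3)=-15; μ^(4)=-29

((0, 0, 0, 1, 1); (3, 3, 4, 0, 0); (0, 0, 0, 0, 1); (0, 1, 0, 0, 0))


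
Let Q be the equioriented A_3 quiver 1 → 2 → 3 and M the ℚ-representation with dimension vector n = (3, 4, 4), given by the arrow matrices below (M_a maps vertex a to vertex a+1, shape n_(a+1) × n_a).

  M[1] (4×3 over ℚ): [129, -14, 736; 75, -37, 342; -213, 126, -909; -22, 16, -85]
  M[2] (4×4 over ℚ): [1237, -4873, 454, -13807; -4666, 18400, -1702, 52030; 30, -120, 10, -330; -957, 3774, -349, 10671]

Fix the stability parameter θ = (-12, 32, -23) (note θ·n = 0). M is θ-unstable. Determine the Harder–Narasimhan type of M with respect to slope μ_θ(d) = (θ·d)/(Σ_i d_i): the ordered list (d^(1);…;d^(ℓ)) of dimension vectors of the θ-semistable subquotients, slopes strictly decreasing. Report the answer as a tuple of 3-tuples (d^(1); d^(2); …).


Barcode: M ≅ I[1,2]^2, I[1,3], I[2,3], I[3,3]^2. HN layers by μ_θ (4 steps, strictly decreasing):
  μ^(1)=32; μ^(2)=9/2; μ^(3)=-12; μ^(4)=-23

((0, 2, 0); (0, 2, 2); (3, 0, 0); (0, 0, 2))


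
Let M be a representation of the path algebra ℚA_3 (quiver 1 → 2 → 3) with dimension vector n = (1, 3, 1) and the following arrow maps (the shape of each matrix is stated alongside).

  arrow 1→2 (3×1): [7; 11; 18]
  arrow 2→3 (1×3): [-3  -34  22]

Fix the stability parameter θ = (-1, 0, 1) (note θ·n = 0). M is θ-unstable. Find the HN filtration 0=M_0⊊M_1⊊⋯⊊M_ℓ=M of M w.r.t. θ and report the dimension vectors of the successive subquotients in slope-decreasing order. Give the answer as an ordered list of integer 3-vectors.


Barcode: M ≅ I[1,3], I[2,2]^2. HN layers by μ_θ (3 steps, strictly decreasing):
  μ^(1)=1; μ^(2)=0; μ^(3)=-1

((0, 0, 1); (0, 3, 0); (1, 0, 0))


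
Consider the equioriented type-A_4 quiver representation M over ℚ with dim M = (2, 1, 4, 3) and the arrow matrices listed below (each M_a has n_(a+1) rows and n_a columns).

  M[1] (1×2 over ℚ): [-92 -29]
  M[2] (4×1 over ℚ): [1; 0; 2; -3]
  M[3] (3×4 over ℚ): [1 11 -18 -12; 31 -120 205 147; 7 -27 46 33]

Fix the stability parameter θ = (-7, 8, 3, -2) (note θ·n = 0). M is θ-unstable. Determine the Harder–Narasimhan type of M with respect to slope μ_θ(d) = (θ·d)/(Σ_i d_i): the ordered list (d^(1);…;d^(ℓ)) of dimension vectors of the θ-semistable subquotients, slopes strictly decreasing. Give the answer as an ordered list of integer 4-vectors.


Barcode: M ≅ I[1,1], I[1,4], I[3,3], I[3,4]^2. HN layers by μ_θ (3 steps, strictly decreasing):
  μ^(1)=3; μ^(2)=1/2; μ^(3)=-7

((0, 1, 2, 1); (0, 0, 2, 2); (2, 0, 0, 0))


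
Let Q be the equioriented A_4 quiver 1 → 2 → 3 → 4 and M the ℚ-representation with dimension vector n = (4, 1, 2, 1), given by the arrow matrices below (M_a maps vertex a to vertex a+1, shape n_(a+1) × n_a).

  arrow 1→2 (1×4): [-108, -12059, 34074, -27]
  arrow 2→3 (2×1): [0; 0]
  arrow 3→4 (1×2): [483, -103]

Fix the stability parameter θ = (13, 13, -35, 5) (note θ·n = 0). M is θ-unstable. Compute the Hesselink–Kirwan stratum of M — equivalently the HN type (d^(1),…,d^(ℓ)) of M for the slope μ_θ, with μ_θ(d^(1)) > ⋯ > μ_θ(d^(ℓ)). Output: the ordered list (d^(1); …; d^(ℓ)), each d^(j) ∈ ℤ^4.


Via rank(M_{q-1}∘⋯∘M_p): M ≅ I[1,1]^3, I[1,2], I[3,3], I[3,4].
μ_θ-semistable layers: μ^(1)=13; μ^(2)=5; μ^(3)=-35

((4, 1, 0, 0); (0, 0, 0, 1); (0, 0, 2, 0))


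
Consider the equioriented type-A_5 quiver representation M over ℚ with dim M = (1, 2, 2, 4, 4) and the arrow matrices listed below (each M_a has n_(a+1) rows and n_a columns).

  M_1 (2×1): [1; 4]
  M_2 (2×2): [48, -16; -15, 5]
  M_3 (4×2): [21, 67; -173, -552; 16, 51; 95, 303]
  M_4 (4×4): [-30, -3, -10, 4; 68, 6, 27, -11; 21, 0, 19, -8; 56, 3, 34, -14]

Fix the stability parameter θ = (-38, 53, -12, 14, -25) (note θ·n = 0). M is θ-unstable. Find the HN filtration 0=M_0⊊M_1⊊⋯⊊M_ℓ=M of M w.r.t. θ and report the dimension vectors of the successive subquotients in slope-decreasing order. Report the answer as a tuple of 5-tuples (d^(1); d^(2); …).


Barcode: M ≅ I[1,5], I[2,2], I[3,5], I[4,4], I[4,5], I[5,5]. HN layers by μ_θ (7 steps, strictly decreasing):
  μ^(1)=53; μ^(2)=14; μ^(3)=15/2; μ^(4)=-11/2; μ^(5)=-12; μ^(6)=-25; μ^(7)=-38

((0, 1, 0, 0, 0); (0, 0, 0, 1, 0); (0, 1, 1, 1, 1); (0, 0, 0, 2, 2); (0, 0, 1, 0, 0); (0, 0, 0, 0, 1); (1, 0, 0, 0, 0))


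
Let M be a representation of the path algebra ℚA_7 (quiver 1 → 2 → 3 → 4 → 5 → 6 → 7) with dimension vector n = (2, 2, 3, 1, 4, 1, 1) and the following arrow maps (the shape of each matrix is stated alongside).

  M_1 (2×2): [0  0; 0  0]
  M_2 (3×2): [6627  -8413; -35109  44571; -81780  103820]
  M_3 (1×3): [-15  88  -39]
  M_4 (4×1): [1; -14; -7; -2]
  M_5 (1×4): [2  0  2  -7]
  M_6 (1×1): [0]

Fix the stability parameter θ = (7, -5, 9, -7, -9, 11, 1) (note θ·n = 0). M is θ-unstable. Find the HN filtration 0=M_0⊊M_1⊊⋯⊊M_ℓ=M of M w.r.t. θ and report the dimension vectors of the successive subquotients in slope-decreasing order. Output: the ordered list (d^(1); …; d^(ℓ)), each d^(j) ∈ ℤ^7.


Via rank(M_{q-1}∘⋯∘M_p): M ≅ I[1,1]^2, I[2,2], I[2,6], I[3,3]^2, I[5,5]^3, I[7,7].
μ_θ-semistable layers: μ^(1)=11; μ^(2)=9; μ^(3)=7; μ^(4)=1; μ^(5)=-7/3; μ^(6)=-5; μ^(7)=-9

((0, 0, 0, 0, 0, 1, 0); (0, 0, 2, 0, 0, 0, 0); (2, 0, 0, 0, 0, 0, 0); (0, 0, 0, 0, 0, 0, 1); (0, 0, 1, 1, 1, 0, 0); (0, 2, 0, 0, 0, 0, 0); (0, 0, 0, 0, 3, 0, 0))


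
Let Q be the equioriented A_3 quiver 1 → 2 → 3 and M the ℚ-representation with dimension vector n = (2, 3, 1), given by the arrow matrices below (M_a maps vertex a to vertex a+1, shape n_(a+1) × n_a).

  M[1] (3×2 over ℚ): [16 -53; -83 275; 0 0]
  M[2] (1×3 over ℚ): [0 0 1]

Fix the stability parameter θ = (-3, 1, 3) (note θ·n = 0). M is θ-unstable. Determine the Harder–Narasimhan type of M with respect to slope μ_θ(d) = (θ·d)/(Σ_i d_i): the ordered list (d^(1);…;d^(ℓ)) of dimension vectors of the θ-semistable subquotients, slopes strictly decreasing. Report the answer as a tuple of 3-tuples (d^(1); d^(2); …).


Via rank(M_{q-1}∘⋯∘M_p): M ≅ I[1,2]^2, I[2,3].
μ_θ-semistable layers: μ^(1)=3; μ^(2)=1; μ^(3)=-3

((0, 0, 1); (0, 3, 0); (2, 0, 0))


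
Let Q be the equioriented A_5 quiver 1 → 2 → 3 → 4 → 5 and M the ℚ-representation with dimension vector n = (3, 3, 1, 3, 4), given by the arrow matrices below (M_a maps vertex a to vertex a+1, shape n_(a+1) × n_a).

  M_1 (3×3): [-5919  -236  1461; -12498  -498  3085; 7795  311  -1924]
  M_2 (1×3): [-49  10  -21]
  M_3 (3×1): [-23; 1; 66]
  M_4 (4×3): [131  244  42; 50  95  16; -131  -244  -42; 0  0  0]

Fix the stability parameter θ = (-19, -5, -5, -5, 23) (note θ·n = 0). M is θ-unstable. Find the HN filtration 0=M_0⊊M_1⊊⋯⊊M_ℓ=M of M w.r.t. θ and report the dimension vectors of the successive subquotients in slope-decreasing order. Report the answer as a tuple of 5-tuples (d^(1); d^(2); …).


Via rank(M_{q-1}∘⋯∘M_p): M ≅ I[1,2]^2, I[1,5], I[4,4], I[4,5], I[5,5]^2.
μ_θ-semistable layers: μ^(1)=23; μ^(2)=-5; μ^(3)=-19

((0, 0, 0, 0, 4); (0, 3, 1, 3, 0); (3, 0, 0, 0, 0))


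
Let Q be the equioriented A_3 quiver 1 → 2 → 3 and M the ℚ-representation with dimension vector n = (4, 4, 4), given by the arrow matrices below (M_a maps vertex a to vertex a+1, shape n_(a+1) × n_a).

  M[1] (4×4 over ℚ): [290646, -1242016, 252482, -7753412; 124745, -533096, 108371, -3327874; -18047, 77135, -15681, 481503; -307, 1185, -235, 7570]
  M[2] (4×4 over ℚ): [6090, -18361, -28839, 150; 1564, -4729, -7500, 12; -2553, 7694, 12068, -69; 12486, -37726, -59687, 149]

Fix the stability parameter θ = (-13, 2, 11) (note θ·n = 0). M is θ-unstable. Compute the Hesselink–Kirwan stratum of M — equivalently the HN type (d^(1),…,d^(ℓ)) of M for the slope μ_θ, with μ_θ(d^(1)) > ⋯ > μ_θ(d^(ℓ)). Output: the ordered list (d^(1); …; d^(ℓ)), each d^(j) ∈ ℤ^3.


Via rank(M_{q-1}∘⋯∘M_p): M ≅ I[1,1], I[1,3]^3, I[2,3].
μ_θ-semistable layers: μ^(1)=11; μ^(2)=2; μ^(3)=-13

((0, 0, 4); (0, 4, 0); (4, 0, 0))


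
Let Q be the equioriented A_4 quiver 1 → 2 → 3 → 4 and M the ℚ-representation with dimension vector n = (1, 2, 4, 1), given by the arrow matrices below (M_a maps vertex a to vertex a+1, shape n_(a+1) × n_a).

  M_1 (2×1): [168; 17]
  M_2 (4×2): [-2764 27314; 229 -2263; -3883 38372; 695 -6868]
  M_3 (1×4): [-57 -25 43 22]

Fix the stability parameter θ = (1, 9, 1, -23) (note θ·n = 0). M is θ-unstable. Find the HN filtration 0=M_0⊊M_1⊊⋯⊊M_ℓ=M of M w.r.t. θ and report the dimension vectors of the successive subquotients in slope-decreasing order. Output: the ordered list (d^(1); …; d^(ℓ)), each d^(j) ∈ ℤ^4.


Interval decomposition of M: I[1,4], I[2,3], I[3,3]^2.
HN type (ℓ=3): μ^(1)=5; μ^(2)=1; μ^(3)=-3

((0, 1, 1, 0); (0, 0, 2, 0); (1, 1, 1, 1))


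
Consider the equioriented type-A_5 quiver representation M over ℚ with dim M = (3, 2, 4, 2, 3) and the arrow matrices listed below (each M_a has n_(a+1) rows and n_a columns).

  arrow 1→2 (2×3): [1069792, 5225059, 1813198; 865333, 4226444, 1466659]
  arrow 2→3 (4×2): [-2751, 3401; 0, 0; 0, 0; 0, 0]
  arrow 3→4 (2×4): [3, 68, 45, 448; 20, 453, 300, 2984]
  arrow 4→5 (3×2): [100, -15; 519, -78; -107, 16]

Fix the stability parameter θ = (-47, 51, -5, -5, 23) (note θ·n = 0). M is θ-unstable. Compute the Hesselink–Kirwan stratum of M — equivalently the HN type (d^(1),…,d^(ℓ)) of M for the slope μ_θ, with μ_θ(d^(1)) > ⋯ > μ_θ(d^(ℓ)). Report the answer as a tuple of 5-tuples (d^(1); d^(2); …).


Via rank(M_{q-1}∘⋯∘M_p): M ≅ I[1,1], I[1,2], I[1,5], I[3,3]^2, I[3,5], I[5,5].
μ_θ-semistable layers: μ^(1)=51; μ^(2)=23; μ^(3)=41/3; μ^(4)=-5; μ^(5)=-47

((0, 1, 0, 0, 0); (0, 0, 0, 0, 3); (0, 1, 1, 1, 0); (0, 0, 3, 1, 0); (3, 0, 0, 0, 0))


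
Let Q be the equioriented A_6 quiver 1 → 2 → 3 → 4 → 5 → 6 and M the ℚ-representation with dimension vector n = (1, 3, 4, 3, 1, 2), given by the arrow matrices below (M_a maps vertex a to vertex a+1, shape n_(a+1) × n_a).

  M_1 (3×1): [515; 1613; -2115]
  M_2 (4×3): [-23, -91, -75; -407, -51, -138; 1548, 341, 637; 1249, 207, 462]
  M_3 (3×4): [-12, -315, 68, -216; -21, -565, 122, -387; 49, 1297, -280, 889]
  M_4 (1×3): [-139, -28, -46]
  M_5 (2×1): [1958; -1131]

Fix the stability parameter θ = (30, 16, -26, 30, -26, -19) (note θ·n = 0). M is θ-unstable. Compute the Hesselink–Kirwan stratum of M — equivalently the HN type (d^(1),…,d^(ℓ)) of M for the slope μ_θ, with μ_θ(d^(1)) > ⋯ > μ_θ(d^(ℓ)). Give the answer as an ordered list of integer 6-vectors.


Interval decomposition of M: I[1,6], I[2,4]^2, I[3,3], I[6,6].
HN type (ℓ=5): μ^(1)=30; μ^(2)=5/6; μ^(3)=-5; μ^(4)=-19; μ^(5)=-26

((0, 0, 0, 2, 0, 0); (1, 1, 1, 1, 1, 1); (0, 2, 2, 0, 0, 0); (0, 0, 0, 0, 0, 1); (0, 0, 1, 0, 0, 0))


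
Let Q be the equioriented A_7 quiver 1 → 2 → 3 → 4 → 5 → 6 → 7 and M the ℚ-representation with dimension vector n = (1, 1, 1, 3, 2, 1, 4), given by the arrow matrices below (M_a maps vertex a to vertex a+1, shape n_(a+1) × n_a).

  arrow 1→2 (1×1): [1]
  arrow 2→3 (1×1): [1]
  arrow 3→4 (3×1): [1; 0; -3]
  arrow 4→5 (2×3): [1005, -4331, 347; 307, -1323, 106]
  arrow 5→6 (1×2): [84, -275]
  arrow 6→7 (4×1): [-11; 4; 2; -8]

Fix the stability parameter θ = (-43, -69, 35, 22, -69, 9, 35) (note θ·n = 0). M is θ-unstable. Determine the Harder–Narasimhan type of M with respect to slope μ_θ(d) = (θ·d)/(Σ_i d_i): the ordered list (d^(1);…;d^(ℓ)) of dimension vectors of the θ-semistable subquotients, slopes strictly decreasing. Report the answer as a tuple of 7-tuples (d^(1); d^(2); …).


Barcode: M ≅ I[1,7], I[4,4], I[4,5], I[7,7]^3. HN layers by μ_θ (6 steps, strictly decreasing):
  μ^(1)=35; μ^(2)=22; μ^(3)=9; μ^(4)=-4; μ^(5)=-47/2; μ^(6)=-56

((0, 0, 0, 0, 0, 0, 4); (0, 0, 0, 1, 0, 0, 0); (0, 0, 0, 0, 0, 1, 0); (0, 0, 1, 1, 1, 0, 0); (0, 0, 0, 1, 1, 0, 0); (1, 1, 0, 0, 0, 0, 0))


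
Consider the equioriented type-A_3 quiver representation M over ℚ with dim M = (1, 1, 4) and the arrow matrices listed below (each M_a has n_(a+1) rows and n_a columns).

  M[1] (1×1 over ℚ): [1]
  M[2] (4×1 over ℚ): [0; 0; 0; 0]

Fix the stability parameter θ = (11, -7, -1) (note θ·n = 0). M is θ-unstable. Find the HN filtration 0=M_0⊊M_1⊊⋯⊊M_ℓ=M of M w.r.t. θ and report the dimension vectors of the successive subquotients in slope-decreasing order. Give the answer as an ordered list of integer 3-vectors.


Via rank(M_{q-1}∘⋯∘M_p): M ≅ I[1,2], I[3,3]^4.
μ_θ-semistable layers: μ^(1)=2; μ^(2)=-1

((1, 1, 0); (0, 0, 4))


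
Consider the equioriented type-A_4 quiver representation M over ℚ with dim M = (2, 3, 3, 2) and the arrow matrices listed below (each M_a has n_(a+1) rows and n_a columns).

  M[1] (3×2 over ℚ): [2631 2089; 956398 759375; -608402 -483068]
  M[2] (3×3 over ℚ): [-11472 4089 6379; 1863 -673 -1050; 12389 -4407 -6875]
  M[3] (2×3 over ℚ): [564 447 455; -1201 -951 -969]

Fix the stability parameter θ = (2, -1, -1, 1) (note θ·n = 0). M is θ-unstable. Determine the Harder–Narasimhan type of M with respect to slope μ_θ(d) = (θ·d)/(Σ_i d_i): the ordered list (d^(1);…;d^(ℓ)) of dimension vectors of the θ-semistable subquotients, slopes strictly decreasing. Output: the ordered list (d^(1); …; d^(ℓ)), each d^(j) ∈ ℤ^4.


Barcode: M ≅ I[1,4]^2, I[2,3]. HN layers by μ_θ (3 steps, strictly decreasing):
  μ^(1)=1; μ^(2)=0; μ^(3)=-1

((0, 0, 0, 2); (2, 2, 2, 0); (0, 1, 1, 0))


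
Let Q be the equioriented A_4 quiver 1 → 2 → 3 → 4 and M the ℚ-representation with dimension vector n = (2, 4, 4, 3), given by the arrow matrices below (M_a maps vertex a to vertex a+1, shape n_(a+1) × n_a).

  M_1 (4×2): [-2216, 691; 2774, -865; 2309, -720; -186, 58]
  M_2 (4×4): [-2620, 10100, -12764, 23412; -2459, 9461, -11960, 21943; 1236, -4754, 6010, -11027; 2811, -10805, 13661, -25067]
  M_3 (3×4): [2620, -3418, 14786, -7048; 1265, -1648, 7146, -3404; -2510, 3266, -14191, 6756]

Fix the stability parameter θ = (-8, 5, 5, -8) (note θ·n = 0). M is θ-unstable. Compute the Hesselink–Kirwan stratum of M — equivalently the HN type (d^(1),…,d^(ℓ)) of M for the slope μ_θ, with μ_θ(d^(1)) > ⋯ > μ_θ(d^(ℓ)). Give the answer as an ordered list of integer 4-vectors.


Via rank(M_{q-1}∘⋯∘M_p): M ≅ I[1,2], I[1,3], I[2,4]^2, I[3,4].
μ_θ-semistable layers: μ^(1)=5; μ^(2)=2/3; μ^(3)=-3/2; μ^(4)=-8

((0, 2, 1, 0); (0, 2, 2, 2); (0, 0, 1, 1); (2, 0, 0, 0))


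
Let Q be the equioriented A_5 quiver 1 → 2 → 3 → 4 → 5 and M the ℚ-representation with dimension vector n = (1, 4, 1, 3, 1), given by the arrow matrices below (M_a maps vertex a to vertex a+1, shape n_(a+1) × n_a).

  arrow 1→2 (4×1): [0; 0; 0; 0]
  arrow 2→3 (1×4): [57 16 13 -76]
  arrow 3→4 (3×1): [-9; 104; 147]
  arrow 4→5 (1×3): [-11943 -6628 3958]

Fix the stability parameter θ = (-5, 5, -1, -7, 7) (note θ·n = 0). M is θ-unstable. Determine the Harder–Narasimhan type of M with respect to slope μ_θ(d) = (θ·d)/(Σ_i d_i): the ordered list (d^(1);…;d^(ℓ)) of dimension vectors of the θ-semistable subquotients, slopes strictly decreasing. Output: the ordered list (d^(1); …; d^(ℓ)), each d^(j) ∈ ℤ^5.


Via rank(M_{q-1}∘⋯∘M_p): M ≅ I[1,1], I[2,2]^3, I[2,5], I[4,4]^2.
μ_θ-semistable layers: μ^(1)=7; μ^(2)=5; μ^(3)=-1; μ^(4)=-5; μ^(5)=-7

((0, 0, 0, 0, 1); (0, 3, 0, 0, 0); (0, 1, 1, 1, 0); (1, 0, 0, 0, 0); (0, 0, 0, 2, 0))


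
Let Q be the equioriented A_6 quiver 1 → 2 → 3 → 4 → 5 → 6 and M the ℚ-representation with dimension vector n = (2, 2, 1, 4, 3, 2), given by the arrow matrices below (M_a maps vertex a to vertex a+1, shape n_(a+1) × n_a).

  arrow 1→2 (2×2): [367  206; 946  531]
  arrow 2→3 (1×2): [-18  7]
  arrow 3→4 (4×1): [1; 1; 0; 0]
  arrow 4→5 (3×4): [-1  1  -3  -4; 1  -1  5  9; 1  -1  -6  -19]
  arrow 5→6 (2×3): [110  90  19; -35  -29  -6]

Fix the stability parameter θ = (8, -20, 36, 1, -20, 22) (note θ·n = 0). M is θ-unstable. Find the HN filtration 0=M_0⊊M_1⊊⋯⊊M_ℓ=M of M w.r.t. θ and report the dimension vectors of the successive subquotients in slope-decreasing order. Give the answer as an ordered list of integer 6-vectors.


Via rank(M_{q-1}∘⋯∘M_p): M ≅ I[1,2], I[1,4], I[4,5], I[4,6]^2.
μ_θ-semistable layers: μ^(1)=22; μ^(2)=37/2; μ^(3)=-6; μ^(4)=-19/2

((0, 0, 0, 0, 0, 2); (0, 0, 1, 1, 0, 0); (2, 2, 0, 0, 0, 0); (0, 0, 0, 3, 3, 0))


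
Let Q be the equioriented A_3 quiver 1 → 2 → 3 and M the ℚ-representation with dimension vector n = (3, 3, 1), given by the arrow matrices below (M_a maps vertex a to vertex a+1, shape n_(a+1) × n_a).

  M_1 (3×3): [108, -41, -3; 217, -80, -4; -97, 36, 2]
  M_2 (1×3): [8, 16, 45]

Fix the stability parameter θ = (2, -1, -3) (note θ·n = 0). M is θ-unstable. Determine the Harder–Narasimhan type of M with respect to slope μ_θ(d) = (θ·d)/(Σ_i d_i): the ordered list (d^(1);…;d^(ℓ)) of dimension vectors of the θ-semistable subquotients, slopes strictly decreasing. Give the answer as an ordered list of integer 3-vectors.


Via rank(M_{q-1}∘⋯∘M_p): M ≅ I[1,2]^2, I[1,3].
μ_θ-semistable layers: μ^(1)=1/2; μ^(2)=-2/3

((2, 2, 0); (1, 1, 1))


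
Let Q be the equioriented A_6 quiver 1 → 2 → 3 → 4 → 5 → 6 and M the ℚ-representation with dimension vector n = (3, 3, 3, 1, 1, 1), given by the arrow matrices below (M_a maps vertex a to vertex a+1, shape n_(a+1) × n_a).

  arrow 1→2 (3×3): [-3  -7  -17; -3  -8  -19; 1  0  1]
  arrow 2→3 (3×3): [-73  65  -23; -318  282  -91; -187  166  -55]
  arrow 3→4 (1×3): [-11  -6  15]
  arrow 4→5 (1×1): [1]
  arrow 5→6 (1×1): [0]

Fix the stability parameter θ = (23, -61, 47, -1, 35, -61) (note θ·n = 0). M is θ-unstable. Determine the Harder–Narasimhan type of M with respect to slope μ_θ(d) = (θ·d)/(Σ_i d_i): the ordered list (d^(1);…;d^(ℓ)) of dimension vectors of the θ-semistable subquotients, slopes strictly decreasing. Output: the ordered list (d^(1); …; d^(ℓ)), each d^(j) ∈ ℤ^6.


Barcode: M ≅ I[1,1], I[1,3], I[1,5], I[2,3], I[6,6]. HN layers by μ_θ (5 steps, strictly decreasing):
  μ^(1)=47; μ^(2)=35; μ^(3)=23; μ^(4)=-19; μ^(5)=-61

((0, 0, 2, 0, 0, 0); (0, 0, 0, 0, 1, 0); (1, 0, 1, 1, 0, 0); (2, 2, 0, 0, 0, 0); (0, 1, 0, 0, 0, 1))


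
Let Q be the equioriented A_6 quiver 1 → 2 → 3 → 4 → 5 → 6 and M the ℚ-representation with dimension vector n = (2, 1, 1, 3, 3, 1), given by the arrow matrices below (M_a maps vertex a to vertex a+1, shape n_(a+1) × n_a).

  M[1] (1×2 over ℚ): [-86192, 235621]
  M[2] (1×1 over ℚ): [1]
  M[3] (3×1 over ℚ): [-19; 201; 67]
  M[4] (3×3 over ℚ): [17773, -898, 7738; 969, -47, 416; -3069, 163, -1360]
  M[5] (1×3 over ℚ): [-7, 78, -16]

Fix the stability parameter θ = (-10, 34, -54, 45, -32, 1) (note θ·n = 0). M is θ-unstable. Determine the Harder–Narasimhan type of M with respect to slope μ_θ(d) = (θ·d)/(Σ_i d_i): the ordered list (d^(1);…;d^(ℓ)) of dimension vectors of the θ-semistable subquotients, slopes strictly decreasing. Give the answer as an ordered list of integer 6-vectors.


Interval decomposition of M: I[1,1], I[1,6], I[4,4], I[4,5], I[5,5].
HN type (ℓ=5): μ^(1)=45; μ^(2)=13/2; μ^(3)=14/3; μ^(4)=-10; μ^(5)=-32

((0, 0, 0, 1, 0, 0); (0, 0, 0, 1, 1, 0); (0, 0, 0, 1, 1, 1); (2, 1, 1, 0, 0, 0); (0, 0, 0, 0, 1, 0))


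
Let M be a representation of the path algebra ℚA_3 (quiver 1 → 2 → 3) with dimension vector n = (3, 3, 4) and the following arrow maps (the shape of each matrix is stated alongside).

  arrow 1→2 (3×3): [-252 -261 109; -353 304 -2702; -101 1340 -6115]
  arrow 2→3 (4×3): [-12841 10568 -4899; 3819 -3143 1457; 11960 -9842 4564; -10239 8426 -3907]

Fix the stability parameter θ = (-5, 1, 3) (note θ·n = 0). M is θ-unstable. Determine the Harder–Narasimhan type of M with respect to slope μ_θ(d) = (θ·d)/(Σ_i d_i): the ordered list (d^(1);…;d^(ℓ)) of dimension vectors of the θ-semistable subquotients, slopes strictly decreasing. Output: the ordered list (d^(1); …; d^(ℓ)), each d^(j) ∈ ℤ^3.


Interval decomposition of M: I[1,3]^3, I[3,3].
HN type (ℓ=3): μ^(1)=3; μ^(2)=1; μ^(3)=-5

((0, 0, 4); (0, 3, 0); (3, 0, 0))


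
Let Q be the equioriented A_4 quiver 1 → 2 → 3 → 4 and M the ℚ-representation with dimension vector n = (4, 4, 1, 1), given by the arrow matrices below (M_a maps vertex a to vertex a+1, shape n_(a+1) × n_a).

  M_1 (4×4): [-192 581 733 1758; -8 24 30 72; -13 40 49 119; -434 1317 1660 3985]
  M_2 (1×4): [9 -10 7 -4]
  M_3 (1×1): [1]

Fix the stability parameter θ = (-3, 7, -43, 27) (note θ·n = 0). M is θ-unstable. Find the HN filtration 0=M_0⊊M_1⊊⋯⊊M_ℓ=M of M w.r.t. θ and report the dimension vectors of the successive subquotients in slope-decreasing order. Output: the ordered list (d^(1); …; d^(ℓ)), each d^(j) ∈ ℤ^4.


Via rank(M_{q-1}∘⋯∘M_p): M ≅ I[1,2]^3, I[1,4].
μ_θ-semistable layers: μ^(1)=27; μ^(2)=7; μ^(3)=-3; μ^(4)=-13

((0, 0, 0, 1); (0, 3, 0, 0); (3, 0, 0, 0); (1, 1, 1, 0))


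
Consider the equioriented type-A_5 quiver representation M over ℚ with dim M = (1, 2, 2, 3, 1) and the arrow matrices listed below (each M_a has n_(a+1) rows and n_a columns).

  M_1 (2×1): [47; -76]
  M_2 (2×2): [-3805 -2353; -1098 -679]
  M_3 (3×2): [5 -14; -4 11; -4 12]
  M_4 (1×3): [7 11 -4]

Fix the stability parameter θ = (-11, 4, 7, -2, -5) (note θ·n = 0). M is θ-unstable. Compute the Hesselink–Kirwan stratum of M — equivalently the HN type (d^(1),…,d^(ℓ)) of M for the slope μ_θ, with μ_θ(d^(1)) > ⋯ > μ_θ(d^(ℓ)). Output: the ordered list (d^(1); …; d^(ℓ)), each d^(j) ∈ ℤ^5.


Via rank(M_{q-1}∘⋯∘M_p): M ≅ I[1,5], I[2,4], I[4,4].
μ_θ-semistable layers: μ^(1)=3; μ^(2)=1; μ^(3)=-2; μ^(4)=-11

((0, 1, 1, 1, 0); (0, 1, 1, 1, 1); (0, 0, 0, 1, 0); (1, 0, 0, 0, 0))


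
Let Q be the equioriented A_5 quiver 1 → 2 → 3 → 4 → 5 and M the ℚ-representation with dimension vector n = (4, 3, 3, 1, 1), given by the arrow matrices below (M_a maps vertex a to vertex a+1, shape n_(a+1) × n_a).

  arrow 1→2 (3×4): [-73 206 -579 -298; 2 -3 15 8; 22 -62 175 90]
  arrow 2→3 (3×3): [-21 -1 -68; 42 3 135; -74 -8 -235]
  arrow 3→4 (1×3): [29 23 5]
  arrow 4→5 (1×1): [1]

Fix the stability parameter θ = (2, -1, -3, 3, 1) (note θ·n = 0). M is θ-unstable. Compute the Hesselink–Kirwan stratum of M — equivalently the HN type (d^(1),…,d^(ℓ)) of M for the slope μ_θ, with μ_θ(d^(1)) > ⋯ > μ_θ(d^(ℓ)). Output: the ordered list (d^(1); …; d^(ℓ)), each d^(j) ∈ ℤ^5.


Interval decomposition of M: I[1,1], I[1,3]^2, I[1,5].
HN type (ℓ=2): μ^(1)=2; μ^(2)=-2/3

((1, 0, 0, 1, 1); (3, 3, 3, 0, 0))


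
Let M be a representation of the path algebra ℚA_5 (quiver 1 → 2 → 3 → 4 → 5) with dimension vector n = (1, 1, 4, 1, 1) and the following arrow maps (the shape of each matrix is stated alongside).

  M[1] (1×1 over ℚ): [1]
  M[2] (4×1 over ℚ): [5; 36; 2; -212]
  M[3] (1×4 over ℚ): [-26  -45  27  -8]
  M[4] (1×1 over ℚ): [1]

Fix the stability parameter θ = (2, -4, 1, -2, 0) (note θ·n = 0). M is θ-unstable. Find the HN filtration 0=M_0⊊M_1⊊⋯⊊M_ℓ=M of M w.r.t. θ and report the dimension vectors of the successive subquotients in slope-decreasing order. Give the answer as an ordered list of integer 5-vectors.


Interval decomposition of M: I[1,3], I[3,3]^2, I[3,5].
HN type (ℓ=4): μ^(1)=1; μ^(2)=0; μ^(3)=-1/2; μ^(4)=-1

((0, 0, 3, 0, 0); (0, 0, 0, 0, 1); (0, 0, 1, 1, 0); (1, 1, 0, 0, 0))


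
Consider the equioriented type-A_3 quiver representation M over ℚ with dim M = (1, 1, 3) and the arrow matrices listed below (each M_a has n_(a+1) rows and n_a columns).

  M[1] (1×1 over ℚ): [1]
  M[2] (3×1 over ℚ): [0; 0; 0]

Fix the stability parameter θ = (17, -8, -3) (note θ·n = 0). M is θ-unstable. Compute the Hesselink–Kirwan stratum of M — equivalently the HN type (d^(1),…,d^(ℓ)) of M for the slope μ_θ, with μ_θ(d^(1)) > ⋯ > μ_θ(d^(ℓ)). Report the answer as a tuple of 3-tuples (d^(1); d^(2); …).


Interval decomposition of M: I[1,2], I[3,3]^3.
HN type (ℓ=2): μ^(1)=9/2; μ^(2)=-3

((1, 1, 0); (0, 0, 3))


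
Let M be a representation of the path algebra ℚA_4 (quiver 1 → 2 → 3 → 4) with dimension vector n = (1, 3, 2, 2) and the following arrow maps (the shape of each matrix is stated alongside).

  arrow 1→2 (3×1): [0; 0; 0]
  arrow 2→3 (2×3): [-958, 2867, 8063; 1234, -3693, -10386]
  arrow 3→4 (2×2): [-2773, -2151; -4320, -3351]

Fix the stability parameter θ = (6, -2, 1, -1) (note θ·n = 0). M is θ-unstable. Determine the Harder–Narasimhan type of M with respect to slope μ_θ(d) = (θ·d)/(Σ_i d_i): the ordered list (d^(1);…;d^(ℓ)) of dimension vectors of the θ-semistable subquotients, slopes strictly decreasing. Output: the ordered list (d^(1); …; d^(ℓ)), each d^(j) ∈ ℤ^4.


Interval decomposition of M: I[1,1], I[2,2], I[2,4]^2.
HN type (ℓ=3): μ^(1)=6; μ^(2)=0; μ^(3)=-2

((1, 0, 0, 0); (0, 0, 2, 2); (0, 3, 0, 0))
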